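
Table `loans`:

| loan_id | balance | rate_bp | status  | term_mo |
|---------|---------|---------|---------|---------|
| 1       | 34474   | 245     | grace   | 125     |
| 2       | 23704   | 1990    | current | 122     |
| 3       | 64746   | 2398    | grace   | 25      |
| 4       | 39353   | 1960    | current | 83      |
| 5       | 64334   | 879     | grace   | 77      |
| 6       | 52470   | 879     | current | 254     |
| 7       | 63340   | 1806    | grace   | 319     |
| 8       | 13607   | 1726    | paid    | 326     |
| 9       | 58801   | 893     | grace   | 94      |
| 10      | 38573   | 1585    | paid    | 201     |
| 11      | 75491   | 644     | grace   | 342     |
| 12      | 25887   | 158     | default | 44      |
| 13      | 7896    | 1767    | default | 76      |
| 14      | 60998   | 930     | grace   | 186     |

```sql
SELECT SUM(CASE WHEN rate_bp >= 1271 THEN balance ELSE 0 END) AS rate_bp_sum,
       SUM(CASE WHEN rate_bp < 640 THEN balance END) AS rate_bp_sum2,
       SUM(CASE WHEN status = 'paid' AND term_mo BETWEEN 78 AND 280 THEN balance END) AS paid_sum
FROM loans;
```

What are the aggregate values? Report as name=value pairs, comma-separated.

[rate_bp_sum: rate_bp >= 1271]
loan_id=1: ✗
loan_id=2: ✓ → 23704
loan_id=3: ✓ → 64746
loan_id=4: ✓ → 39353
loan_id=5: ✗
loan_id=6: ✗
loan_id=7: ✓ → 63340
loan_id=8: ✓ → 13607
loan_id=9: ✗
loan_id=10: ✓ → 38573
loan_id=11: ✗
loan_id=12: ✗
loan_id=13: ✓ → 7896
loan_id=14: ✗
rate_bp_sum = 23704 + 64746 + 39353 + 63340 + 13607 + 38573 + 7896 = 251219
—
[rate_bp_sum2: rate_bp < 640]
loan_id=1: ✓ → 34474
loan_id=2: ✗
loan_id=3: ✗
loan_id=4: ✗
loan_id=5: ✗
loan_id=6: ✗
loan_id=7: ✗
loan_id=8: ✗
loan_id=9: ✗
loan_id=10: ✗
loan_id=11: ✗
loan_id=12: ✓ → 25887
loan_id=13: ✗
loan_id=14: ✗
rate_bp_sum2 = 34474 + 25887 = 60361
—
[paid_sum: status = 'paid' AND term_mo BETWEEN 78 AND 280]
loan_id=1: ✗
loan_id=2: ✗
loan_id=3: ✗
loan_id=4: ✗
loan_id=5: ✗
loan_id=6: ✗
loan_id=7: ✗
loan_id=8: ✗
loan_id=9: ✗
loan_id=10: ✓ → 38573
loan_id=11: ✗
loan_id=12: ✗
loan_id=13: ✗
loan_id=14: ✗
paid_sum = 38573

rate_bp_sum=251219, rate_bp_sum2=60361, paid_sum=38573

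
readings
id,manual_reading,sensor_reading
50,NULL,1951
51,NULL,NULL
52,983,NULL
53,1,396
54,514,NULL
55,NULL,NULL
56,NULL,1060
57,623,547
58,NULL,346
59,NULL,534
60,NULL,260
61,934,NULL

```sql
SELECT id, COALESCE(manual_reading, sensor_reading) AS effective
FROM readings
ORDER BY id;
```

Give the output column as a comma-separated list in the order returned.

id=50: manual_reading=NULL, sensor_reading=1951 → 1951
id=51: manual_reading=NULL, sensor_reading=NULL (all NULL) → NULL
id=52: manual_reading=983 → 983
id=53: manual_reading=1 → 1
id=54: manual_reading=514 → 514
id=55: manual_reading=NULL, sensor_reading=NULL (all NULL) → NULL
id=56: manual_reading=NULL, sensor_reading=1060 → 1060
id=57: manual_reading=623 → 623
id=58: manual_reading=NULL, sensor_reading=346 → 346
id=59: manual_reading=NULL, sensor_reading=534 → 534
id=60: manual_reading=NULL, sensor_reading=260 → 260
id=61: manual_reading=934 → 934

1951, NULL, 983, 1, 514, NULL, 1060, 623, 346, 534, 260, 934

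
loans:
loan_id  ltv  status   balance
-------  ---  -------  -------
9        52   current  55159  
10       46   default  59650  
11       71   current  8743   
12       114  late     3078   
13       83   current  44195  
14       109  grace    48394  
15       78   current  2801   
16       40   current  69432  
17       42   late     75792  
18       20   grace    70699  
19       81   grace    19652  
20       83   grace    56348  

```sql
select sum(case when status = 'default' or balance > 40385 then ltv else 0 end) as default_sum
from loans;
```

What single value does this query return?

475

loan_id=9: ✓ → 52
loan_id=10: ✓ → 46
loan_id=11: ✗
loan_id=12: ✗
loan_id=13: ✓ → 83
loan_id=14: ✓ → 109
loan_id=15: ✗
loan_id=16: ✓ → 40
loan_id=17: ✓ → 42
loan_id=18: ✓ → 20
loan_id=19: ✗
loan_id=20: ✓ → 83
default_sum = 52 + 46 + 83 + 109 + 40 + 42 + 20 + 83 = 475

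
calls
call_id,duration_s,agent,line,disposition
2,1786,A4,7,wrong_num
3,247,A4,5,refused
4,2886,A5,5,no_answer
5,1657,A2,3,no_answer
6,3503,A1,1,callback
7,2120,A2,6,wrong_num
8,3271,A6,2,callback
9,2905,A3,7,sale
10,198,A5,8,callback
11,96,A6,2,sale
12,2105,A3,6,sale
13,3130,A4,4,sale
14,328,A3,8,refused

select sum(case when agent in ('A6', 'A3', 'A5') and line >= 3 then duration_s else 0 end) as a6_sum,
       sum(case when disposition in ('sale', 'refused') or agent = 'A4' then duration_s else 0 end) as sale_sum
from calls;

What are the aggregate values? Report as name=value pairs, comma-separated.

a6_sum=8422, sale_sum=10597

[a6_sum: agent in ('A6', 'A3', 'A5') and line >= 3]
call_id=2: ✗
call_id=3: ✗
call_id=4: ✓ → 2886
call_id=5: ✗
call_id=6: ✗
call_id=7: ✗
call_id=8: ✗
call_id=9: ✓ → 2905
call_id=10: ✓ → 198
call_id=11: ✗
call_id=12: ✓ → 2105
call_id=13: ✗
call_id=14: ✓ → 328
a6_sum = 2886 + 2905 + 198 + 2105 + 328 = 8422
—
[sale_sum: disposition in ('sale', 'refused') or agent = 'A4']
call_id=2: ✓ → 1786
call_id=3: ✓ → 247
call_id=4: ✗
call_id=5: ✗
call_id=6: ✗
call_id=7: ✗
call_id=8: ✗
call_id=9: ✓ → 2905
call_id=10: ✗
call_id=11: ✓ → 96
call_id=12: ✓ → 2105
call_id=13: ✓ → 3130
call_id=14: ✓ → 328
sale_sum = 1786 + 247 + 2905 + 96 + 2105 + 3130 + 328 = 10597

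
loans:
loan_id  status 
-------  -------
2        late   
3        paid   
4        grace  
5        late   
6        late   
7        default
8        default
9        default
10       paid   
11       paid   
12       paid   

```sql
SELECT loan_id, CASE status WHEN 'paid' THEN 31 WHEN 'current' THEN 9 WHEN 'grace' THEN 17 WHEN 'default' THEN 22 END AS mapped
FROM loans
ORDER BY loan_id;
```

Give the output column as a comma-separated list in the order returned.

NULL, 31, 17, NULL, NULL, 22, 22, 22, 31, 31, 31

loan_id=2: (no match → NULL) → NULL
loan_id=3: status='paid' → 31
loan_id=4: status='grace' → 17
loan_id=5: (no match → NULL) → NULL
loan_id=6: (no match → NULL) → NULL
loan_id=7: status='default' → 22
loan_id=8: status='default' → 22
loan_id=9: status='default' → 22
loan_id=10: status='paid' → 31
loan_id=11: status='paid' → 31
loan_id=12: status='paid' → 31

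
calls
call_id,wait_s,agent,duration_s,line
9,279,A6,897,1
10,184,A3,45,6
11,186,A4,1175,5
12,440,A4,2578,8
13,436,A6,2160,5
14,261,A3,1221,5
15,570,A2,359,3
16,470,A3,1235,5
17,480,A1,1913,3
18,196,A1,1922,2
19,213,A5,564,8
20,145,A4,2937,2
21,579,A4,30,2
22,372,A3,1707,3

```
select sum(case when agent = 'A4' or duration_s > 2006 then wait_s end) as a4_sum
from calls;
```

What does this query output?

call_id=9: ✗
call_id=10: ✗
call_id=11: ✓ → 186
call_id=12: ✓ → 440
call_id=13: ✓ → 436
call_id=14: ✗
call_id=15: ✗
call_id=16: ✗
call_id=17: ✗
call_id=18: ✗
call_id=19: ✗
call_id=20: ✓ → 145
call_id=21: ✓ → 579
call_id=22: ✗
a4_sum = 186 + 440 + 436 + 145 + 579 = 1786

1786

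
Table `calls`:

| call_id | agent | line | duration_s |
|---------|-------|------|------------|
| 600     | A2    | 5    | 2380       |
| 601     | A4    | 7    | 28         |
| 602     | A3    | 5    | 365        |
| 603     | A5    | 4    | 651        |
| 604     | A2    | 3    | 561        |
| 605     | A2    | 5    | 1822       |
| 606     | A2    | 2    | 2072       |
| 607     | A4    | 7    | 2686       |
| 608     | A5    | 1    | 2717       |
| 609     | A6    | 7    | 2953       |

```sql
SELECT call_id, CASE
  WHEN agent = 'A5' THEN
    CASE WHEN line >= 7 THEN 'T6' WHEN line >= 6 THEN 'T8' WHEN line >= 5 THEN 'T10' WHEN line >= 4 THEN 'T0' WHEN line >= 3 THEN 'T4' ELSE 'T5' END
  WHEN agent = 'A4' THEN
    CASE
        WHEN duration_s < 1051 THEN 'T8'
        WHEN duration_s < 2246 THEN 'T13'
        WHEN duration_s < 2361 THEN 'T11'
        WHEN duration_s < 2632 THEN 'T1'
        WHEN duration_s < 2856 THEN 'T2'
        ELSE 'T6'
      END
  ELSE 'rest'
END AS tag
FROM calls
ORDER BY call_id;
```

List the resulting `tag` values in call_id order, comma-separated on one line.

rest, T8, rest, T0, rest, rest, rest, T2, T5, rest

call_id=600: agent='A2' → outer ELSE → rest
call_id=601: agent='A4' → inner[duration_s < 1051] → T8
call_id=602: agent='A3' → outer ELSE → rest
call_id=603: agent='A5' → inner[line >= 4] → T0
call_id=604: agent='A2' → outer ELSE → rest
call_id=605: agent='A2' → outer ELSE → rest
call_id=606: agent='A2' → outer ELSE → rest
call_id=607: agent='A4' → inner[duration_s < 2856] → T2
call_id=608: agent='A5' → inner[ELSE] → T5
call_id=609: agent='A6' → outer ELSE → rest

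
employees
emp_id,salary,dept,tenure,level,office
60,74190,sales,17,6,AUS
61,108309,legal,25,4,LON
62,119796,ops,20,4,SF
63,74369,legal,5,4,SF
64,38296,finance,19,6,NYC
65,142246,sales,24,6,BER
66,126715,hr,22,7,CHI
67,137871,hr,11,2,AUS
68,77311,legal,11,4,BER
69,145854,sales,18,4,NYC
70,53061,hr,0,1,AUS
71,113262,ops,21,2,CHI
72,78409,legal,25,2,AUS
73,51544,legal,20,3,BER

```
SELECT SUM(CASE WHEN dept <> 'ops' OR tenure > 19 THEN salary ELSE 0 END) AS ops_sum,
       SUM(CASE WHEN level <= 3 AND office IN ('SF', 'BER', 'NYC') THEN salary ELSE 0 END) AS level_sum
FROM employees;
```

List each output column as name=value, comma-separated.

[ops_sum: dept <> 'ops' OR tenure > 19]
emp_id=60: ✓ → 74190
emp_id=61: ✓ → 108309
emp_id=62: ✓ → 119796
emp_id=63: ✓ → 74369
emp_id=64: ✓ → 38296
emp_id=65: ✓ → 142246
emp_id=66: ✓ → 126715
emp_id=67: ✓ → 137871
emp_id=68: ✓ → 77311
emp_id=69: ✓ → 145854
emp_id=70: ✓ → 53061
emp_id=71: ✓ → 113262
emp_id=72: ✓ → 78409
emp_id=73: ✓ → 51544
ops_sum = 74190 + 108309 + 119796 + 74369 + 38296 + 142246 + 126715 + 137871 + 77311 + 145854 + 53061 + 113262 + 78409 + 51544 = 1341233
—
[level_sum: level <= 3 AND office IN ('SF', 'BER', 'NYC')]
emp_id=60: ✗
emp_id=61: ✗
emp_id=62: ✗
emp_id=63: ✗
emp_id=64: ✗
emp_id=65: ✗
emp_id=66: ✗
emp_id=67: ✗
emp_id=68: ✗
emp_id=69: ✗
emp_id=70: ✗
emp_id=71: ✗
emp_id=72: ✗
emp_id=73: ✓ → 51544
level_sum = 51544

ops_sum=1341233, level_sum=51544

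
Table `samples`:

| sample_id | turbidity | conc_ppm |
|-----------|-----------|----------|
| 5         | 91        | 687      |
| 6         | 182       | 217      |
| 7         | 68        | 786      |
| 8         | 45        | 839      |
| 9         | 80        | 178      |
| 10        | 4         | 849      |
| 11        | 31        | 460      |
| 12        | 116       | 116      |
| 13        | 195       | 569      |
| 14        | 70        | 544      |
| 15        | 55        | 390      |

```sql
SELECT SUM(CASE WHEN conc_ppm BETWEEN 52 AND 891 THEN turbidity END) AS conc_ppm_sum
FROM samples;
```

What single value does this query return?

sample_id=5: ✓ → 91
sample_id=6: ✓ → 182
sample_id=7: ✓ → 68
sample_id=8: ✓ → 45
sample_id=9: ✓ → 80
sample_id=10: ✓ → 4
sample_id=11: ✓ → 31
sample_id=12: ✓ → 116
sample_id=13: ✓ → 195
sample_id=14: ✓ → 70
sample_id=15: ✓ → 55
conc_ppm_sum = 91 + 182 + 68 + 45 + 80 + 4 + 31 + 116 + 195 + 70 + 55 = 937

937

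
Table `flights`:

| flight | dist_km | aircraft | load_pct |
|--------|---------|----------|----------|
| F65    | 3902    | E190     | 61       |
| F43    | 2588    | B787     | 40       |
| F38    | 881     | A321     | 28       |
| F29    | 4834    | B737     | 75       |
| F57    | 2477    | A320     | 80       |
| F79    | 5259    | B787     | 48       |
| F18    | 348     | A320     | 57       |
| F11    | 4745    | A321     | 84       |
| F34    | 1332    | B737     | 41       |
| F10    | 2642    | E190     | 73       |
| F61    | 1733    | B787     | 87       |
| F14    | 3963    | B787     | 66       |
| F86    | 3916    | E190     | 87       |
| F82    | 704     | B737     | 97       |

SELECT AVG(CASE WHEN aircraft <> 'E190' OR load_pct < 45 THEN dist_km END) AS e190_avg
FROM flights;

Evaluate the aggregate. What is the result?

2624

flight=F65: ✗
flight=F43: ✓ → 2588
flight=F38: ✓ → 881
flight=F29: ✓ → 4834
flight=F57: ✓ → 2477
flight=F79: ✓ → 5259
flight=F18: ✓ → 348
flight=F11: ✓ → 4745
flight=F34: ✓ → 1332
flight=F10: ✗
flight=F61: ✓ → 1733
flight=F14: ✓ → 3963
flight=F86: ✗
flight=F82: ✓ → 704
e190_avg = (2588 + 881 + 4834 + 2477 + 5259 + 348 + 4745 + 1332 + 1733 + 3963 + 704) / 11 = 2624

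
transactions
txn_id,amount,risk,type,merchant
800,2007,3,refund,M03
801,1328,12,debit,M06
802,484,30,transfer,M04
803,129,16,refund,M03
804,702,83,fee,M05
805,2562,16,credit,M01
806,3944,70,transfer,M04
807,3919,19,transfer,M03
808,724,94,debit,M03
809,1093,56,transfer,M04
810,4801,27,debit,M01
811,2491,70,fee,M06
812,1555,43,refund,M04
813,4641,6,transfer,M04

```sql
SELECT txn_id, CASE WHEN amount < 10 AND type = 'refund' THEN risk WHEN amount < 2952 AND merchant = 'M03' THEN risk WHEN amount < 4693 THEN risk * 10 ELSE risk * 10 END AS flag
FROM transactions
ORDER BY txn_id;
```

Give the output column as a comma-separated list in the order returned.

3, 120, 300, 16, 830, 160, 700, 190, 94, 560, 270, 700, 430, 60

txn_id=800: amount < 2952 AND merchant = 'M03' → 3
txn_id=801: amount < 4693 → 120
txn_id=802: amount < 4693 → 300
txn_id=803: amount < 2952 AND merchant = 'M03' → 16
txn_id=804: amount < 4693 → 830
txn_id=805: amount < 4693 → 160
txn_id=806: amount < 4693 → 700
txn_id=807: amount < 4693 → 190
txn_id=808: amount < 2952 AND merchant = 'M03' → 94
txn_id=809: amount < 4693 → 560
txn_id=810: ELSE → 270
txn_id=811: amount < 4693 → 700
txn_id=812: amount < 4693 → 430
txn_id=813: amount < 4693 → 60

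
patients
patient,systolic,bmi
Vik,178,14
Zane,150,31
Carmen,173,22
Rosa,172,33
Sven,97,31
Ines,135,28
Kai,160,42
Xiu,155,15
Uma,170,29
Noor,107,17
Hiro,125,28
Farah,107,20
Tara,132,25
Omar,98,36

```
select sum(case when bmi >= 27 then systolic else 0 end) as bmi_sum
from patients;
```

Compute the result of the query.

patient=Vik: ✗
patient=Zane: ✓ → 150
patient=Carmen: ✗
patient=Rosa: ✓ → 172
patient=Sven: ✓ → 97
patient=Ines: ✓ → 135
patient=Kai: ✓ → 160
patient=Xiu: ✗
patient=Uma: ✓ → 170
patient=Noor: ✗
patient=Hiro: ✓ → 125
patient=Farah: ✗
patient=Tara: ✗
patient=Omar: ✓ → 98
bmi_sum = 150 + 172 + 97 + 135 + 160 + 170 + 125 + 98 = 1107

1107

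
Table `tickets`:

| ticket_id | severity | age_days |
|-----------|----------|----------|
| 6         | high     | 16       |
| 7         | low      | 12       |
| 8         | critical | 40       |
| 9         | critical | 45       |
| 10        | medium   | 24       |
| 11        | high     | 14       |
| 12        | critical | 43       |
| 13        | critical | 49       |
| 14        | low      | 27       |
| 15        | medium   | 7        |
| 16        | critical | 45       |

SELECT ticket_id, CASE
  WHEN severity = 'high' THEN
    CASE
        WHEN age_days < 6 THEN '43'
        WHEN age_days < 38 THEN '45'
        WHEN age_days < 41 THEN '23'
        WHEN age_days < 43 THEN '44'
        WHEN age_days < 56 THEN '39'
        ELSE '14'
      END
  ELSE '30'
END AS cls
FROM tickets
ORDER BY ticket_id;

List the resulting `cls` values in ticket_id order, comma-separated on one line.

45, 30, 30, 30, 30, 45, 30, 30, 30, 30, 30

ticket_id=6: severity='high' → inner[age_days < 38] → 45
ticket_id=7: severity='low' → outer ELSE → 30
ticket_id=8: severity='critical' → outer ELSE → 30
ticket_id=9: severity='critical' → outer ELSE → 30
ticket_id=10: severity='medium' → outer ELSE → 30
ticket_id=11: severity='high' → inner[age_days < 38] → 45
ticket_id=12: severity='critical' → outer ELSE → 30
ticket_id=13: severity='critical' → outer ELSE → 30
ticket_id=14: severity='low' → outer ELSE → 30
ticket_id=15: severity='medium' → outer ELSE → 30
ticket_id=16: severity='critical' → outer ELSE → 30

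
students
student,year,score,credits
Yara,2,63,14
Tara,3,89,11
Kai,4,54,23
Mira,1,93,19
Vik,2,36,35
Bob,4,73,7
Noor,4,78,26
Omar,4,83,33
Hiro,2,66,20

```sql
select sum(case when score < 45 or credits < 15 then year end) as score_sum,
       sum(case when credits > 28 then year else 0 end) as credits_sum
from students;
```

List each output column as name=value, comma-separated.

[score_sum: score < 45 or credits < 15]
student=Yara: ✓ → 2
student=Tara: ✓ → 3
student=Kai: ✗
student=Mira: ✗
student=Vik: ✓ → 2
student=Bob: ✓ → 4
student=Noor: ✗
student=Omar: ✗
student=Hiro: ✗
score_sum = 2 + 3 + 2 + 4 = 11
—
[credits_sum: credits > 28]
student=Yara: ✗
student=Tara: ✗
student=Kai: ✗
student=Mira: ✗
student=Vik: ✓ → 2
student=Bob: ✗
student=Noor: ✗
student=Omar: ✓ → 4
student=Hiro: ✗
credits_sum = 2 + 4 = 6

score_sum=11, credits_sum=6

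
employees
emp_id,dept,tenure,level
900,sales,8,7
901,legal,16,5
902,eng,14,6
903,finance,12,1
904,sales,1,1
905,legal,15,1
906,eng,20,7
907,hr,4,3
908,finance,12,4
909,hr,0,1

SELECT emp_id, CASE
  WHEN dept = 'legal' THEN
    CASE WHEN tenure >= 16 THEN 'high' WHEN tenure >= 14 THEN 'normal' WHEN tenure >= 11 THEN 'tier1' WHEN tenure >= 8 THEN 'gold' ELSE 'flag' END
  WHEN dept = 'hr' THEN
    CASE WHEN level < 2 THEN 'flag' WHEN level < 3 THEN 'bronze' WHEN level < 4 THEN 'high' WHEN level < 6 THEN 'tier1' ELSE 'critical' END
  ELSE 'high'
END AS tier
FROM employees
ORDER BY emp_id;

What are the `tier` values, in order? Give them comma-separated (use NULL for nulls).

high, high, high, high, high, normal, high, high, high, flag

emp_id=900: dept='sales' → outer ELSE → high
emp_id=901: dept='legal' → inner[tenure >= 16] → high
emp_id=902: dept='eng' → outer ELSE → high
emp_id=903: dept='finance' → outer ELSE → high
emp_id=904: dept='sales' → outer ELSE → high
emp_id=905: dept='legal' → inner[tenure >= 14] → normal
emp_id=906: dept='eng' → outer ELSE → high
emp_id=907: dept='hr' → inner[level < 4] → high
emp_id=908: dept='finance' → outer ELSE → high
emp_id=909: dept='hr' → inner[level < 2] → flag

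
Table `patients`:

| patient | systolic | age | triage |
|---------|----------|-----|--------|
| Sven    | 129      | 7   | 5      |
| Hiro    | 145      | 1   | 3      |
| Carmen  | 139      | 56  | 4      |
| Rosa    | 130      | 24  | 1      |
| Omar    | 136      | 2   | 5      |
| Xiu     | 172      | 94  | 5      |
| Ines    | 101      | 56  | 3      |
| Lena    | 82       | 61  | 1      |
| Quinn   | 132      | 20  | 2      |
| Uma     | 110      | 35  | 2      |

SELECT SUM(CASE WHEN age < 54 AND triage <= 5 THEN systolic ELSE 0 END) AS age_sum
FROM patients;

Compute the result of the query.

782

patient=Sven: ✓ → 129
patient=Hiro: ✓ → 145
patient=Carmen: ✗
patient=Rosa: ✓ → 130
patient=Omar: ✓ → 136
patient=Xiu: ✗
patient=Ines: ✗
patient=Lena: ✗
patient=Quinn: ✓ → 132
patient=Uma: ✓ → 110
age_sum = 129 + 145 + 130 + 136 + 132 + 110 = 782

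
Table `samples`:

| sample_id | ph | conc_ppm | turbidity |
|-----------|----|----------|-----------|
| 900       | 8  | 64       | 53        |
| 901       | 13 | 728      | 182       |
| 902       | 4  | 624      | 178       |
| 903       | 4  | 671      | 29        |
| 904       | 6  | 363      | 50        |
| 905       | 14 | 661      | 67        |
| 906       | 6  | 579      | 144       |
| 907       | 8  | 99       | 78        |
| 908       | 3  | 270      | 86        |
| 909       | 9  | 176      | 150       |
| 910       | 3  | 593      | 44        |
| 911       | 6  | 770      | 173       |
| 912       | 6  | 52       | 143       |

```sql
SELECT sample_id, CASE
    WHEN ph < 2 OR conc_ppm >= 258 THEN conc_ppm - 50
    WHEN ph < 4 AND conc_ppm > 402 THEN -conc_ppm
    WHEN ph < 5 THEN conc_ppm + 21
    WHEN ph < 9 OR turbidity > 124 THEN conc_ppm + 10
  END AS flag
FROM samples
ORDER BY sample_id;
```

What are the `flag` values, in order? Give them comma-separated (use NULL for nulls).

74, 678, 574, 621, 313, 611, 529, 109, 220, 186, 543, 720, 62

sample_id=900: ph < 9 OR turbidity > 124 → 74
sample_id=901: ph < 2 OR conc_ppm >= 258 → 678
sample_id=902: ph < 2 OR conc_ppm >= 258 → 574
sample_id=903: ph < 2 OR conc_ppm >= 258 → 621
sample_id=904: ph < 2 OR conc_ppm >= 258 → 313
sample_id=905: ph < 2 OR conc_ppm >= 258 → 611
sample_id=906: ph < 2 OR conc_ppm >= 258 → 529
sample_id=907: ph < 9 OR turbidity > 124 → 109
sample_id=908: ph < 2 OR conc_ppm >= 258 → 220
sample_id=909: ph < 9 OR turbidity > 124 → 186
sample_id=910: ph < 2 OR conc_ppm >= 258 → 543
sample_id=911: ph < 2 OR conc_ppm >= 258 → 720
sample_id=912: ph < 9 OR turbidity > 124 → 62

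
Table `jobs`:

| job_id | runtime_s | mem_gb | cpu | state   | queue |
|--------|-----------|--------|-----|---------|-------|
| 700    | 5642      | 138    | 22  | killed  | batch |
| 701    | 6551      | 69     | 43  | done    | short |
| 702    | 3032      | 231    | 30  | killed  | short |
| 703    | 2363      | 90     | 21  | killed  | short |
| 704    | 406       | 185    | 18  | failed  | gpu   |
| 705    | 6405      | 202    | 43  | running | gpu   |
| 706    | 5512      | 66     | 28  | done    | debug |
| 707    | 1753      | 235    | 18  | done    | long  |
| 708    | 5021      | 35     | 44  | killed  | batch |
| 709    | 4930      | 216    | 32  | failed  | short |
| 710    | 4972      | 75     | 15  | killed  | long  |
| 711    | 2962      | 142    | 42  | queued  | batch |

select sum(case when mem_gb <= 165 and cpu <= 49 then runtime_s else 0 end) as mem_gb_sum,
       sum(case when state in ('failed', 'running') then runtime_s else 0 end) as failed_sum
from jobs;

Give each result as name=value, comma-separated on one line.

[mem_gb_sum: mem_gb <= 165 and cpu <= 49]
job_id=700: ✓ → 5642
job_id=701: ✓ → 6551
job_id=702: ✗
job_id=703: ✓ → 2363
job_id=704: ✗
job_id=705: ✗
job_id=706: ✓ → 5512
job_id=707: ✗
job_id=708: ✓ → 5021
job_id=709: ✗
job_id=710: ✓ → 4972
job_id=711: ✓ → 2962
mem_gb_sum = 5642 + 6551 + 2363 + 5512 + 5021 + 4972 + 2962 = 33023
—
[failed_sum: state in ('failed', 'running')]
job_id=700: ✗
job_id=701: ✗
job_id=702: ✗
job_id=703: ✗
job_id=704: ✓ → 406
job_id=705: ✓ → 6405
job_id=706: ✗
job_id=707: ✗
job_id=708: ✗
job_id=709: ✓ → 4930
job_id=710: ✗
job_id=711: ✗
failed_sum = 406 + 6405 + 4930 = 11741

mem_gb_sum=33023, failed_sum=11741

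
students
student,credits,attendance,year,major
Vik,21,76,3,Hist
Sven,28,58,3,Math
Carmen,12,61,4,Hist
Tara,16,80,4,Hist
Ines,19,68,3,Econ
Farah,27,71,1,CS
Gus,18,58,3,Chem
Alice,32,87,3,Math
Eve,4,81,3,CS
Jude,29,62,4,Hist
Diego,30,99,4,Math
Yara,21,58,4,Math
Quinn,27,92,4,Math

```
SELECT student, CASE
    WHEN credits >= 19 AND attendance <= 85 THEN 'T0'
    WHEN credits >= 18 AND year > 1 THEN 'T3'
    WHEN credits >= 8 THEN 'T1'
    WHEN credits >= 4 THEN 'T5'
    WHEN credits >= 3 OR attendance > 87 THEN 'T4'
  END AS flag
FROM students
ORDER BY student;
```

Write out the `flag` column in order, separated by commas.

T3, T1, T3, T5, T0, T3, T0, T0, T3, T0, T1, T0, T0

student=Alice: credits >= 18 AND year > 1 → T3
student=Carmen: credits >= 8 → T1
student=Diego: credits >= 18 AND year > 1 → T3
student=Eve: credits >= 4 → T5
student=Farah: credits >= 19 AND attendance <= 85 → T0
student=Gus: credits >= 18 AND year > 1 → T3
student=Ines: credits >= 19 AND attendance <= 85 → T0
student=Jude: credits >= 19 AND attendance <= 85 → T0
student=Quinn: credits >= 18 AND year > 1 → T3
student=Sven: credits >= 19 AND attendance <= 85 → T0
student=Tara: credits >= 8 → T1
student=Vik: credits >= 19 AND attendance <= 85 → T0
student=Yara: credits >= 19 AND attendance <= 85 → T0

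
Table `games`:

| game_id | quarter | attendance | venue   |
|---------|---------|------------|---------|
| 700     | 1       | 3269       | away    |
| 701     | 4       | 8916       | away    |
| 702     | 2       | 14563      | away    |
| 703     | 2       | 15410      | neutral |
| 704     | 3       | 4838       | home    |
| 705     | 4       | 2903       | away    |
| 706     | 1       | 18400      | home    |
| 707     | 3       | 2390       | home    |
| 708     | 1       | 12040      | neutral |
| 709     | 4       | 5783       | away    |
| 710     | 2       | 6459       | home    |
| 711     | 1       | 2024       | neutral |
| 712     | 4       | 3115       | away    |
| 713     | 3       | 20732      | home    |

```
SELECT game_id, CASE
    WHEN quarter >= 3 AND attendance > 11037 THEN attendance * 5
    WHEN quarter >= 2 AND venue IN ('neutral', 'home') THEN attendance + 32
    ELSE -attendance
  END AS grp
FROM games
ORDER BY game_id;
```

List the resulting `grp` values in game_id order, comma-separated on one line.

-3269, -8916, -14563, 15442, 4870, -2903, -18400, 2422, -12040, -5783, 6491, -2024, -3115, 103660

game_id=700: ELSE → -3269
game_id=701: ELSE → -8916
game_id=702: ELSE → -14563
game_id=703: quarter >= 2 AND venue IN ('neutral', 'home') → 15442
game_id=704: quarter >= 2 AND venue IN ('neutral', 'home') → 4870
game_id=705: ELSE → -2903
game_id=706: ELSE → -18400
game_id=707: quarter >= 2 AND venue IN ('neutral', 'home') → 2422
game_id=708: ELSE → -12040
game_id=709: ELSE → -5783
game_id=710: quarter >= 2 AND venue IN ('neutral', 'home') → 6491
game_id=711: ELSE → -2024
game_id=712: ELSE → -3115
game_id=713: quarter >= 3 AND attendance > 11037 → 103660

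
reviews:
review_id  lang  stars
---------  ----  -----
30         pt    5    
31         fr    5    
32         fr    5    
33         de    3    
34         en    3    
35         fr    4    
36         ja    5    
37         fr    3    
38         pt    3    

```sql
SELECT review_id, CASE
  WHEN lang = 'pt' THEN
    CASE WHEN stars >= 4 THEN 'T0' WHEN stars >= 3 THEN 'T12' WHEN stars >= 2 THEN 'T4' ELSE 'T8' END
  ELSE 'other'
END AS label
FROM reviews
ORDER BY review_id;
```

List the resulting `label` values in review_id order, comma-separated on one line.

review_id=30: lang='pt' → inner[stars >= 4] → T0
review_id=31: lang='fr' → outer ELSE → other
review_id=32: lang='fr' → outer ELSE → other
review_id=33: lang='de' → outer ELSE → other
review_id=34: lang='en' → outer ELSE → other
review_id=35: lang='fr' → outer ELSE → other
review_id=36: lang='ja' → outer ELSE → other
review_id=37: lang='fr' → outer ELSE → other
review_id=38: lang='pt' → inner[stars >= 3] → T12

T0, other, other, other, other, other, other, other, T12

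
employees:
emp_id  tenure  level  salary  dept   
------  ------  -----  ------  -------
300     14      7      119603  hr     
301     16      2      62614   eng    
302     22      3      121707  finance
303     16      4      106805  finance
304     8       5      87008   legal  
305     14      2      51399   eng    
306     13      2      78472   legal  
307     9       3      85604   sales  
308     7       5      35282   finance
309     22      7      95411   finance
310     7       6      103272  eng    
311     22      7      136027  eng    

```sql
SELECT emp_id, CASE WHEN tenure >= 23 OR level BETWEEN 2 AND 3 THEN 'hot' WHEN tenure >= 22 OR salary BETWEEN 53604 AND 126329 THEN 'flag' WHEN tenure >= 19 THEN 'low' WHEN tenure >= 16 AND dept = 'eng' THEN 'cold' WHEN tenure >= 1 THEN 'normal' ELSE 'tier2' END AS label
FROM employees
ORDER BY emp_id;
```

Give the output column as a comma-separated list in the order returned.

flag, hot, hot, flag, flag, hot, hot, hot, normal, flag, flag, flag

emp_id=300: tenure >= 22 OR salary BETWEEN 53604 AND 126329 → flag
emp_id=301: tenure >= 23 OR level BETWEEN 2 AND 3 → hot
emp_id=302: tenure >= 23 OR level BETWEEN 2 AND 3 → hot
emp_id=303: tenure >= 22 OR salary BETWEEN 53604 AND 126329 → flag
emp_id=304: tenure >= 22 OR salary BETWEEN 53604 AND 126329 → flag
emp_id=305: tenure >= 23 OR level BETWEEN 2 AND 3 → hot
emp_id=306: tenure >= 23 OR level BETWEEN 2 AND 3 → hot
emp_id=307: tenure >= 23 OR level BETWEEN 2 AND 3 → hot
emp_id=308: tenure >= 1 → normal
emp_id=309: tenure >= 22 OR salary BETWEEN 53604 AND 126329 → flag
emp_id=310: tenure >= 22 OR salary BETWEEN 53604 AND 126329 → flag
emp_id=311: tenure >= 22 OR salary BETWEEN 53604 AND 126329 → flag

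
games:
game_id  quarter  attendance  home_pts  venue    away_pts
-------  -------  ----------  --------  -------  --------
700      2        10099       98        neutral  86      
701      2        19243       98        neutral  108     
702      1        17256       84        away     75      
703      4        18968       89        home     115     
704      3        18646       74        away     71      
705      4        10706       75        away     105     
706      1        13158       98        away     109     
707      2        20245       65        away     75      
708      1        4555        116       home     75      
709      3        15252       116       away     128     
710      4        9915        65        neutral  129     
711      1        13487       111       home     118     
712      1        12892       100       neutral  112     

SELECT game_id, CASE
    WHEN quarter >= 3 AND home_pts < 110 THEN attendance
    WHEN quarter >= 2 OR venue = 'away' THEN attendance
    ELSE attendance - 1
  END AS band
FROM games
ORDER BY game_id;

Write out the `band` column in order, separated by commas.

10099, 19243, 17256, 18968, 18646, 10706, 13158, 20245, 4554, 15252, 9915, 13486, 12891

game_id=700: quarter >= 2 OR venue = 'away' → 10099
game_id=701: quarter >= 2 OR venue = 'away' → 19243
game_id=702: quarter >= 2 OR venue = 'away' → 17256
game_id=703: quarter >= 3 AND home_pts < 110 → 18968
game_id=704: quarter >= 3 AND home_pts < 110 → 18646
game_id=705: quarter >= 3 AND home_pts < 110 → 10706
game_id=706: quarter >= 2 OR venue = 'away' → 13158
game_id=707: quarter >= 2 OR venue = 'away' → 20245
game_id=708: ELSE → 4554
game_id=709: quarter >= 2 OR venue = 'away' → 15252
game_id=710: quarter >= 3 AND home_pts < 110 → 9915
game_id=711: ELSE → 13486
game_id=712: ELSE → 12891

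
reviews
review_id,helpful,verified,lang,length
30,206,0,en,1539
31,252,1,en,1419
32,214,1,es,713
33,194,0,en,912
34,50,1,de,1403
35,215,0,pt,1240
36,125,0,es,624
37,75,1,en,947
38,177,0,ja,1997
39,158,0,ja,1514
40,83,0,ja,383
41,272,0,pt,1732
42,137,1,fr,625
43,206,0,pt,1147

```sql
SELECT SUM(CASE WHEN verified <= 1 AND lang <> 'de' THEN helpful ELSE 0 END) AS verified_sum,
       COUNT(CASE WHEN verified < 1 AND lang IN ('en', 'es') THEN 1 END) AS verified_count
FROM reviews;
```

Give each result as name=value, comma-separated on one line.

verified_sum=2314, verified_count=3

[verified_sum: verified <= 1 AND lang <> 'de']
review_id=30: ✓ → 206
review_id=31: ✓ → 252
review_id=32: ✓ → 214
review_id=33: ✓ → 194
review_id=34: ✗
review_id=35: ✓ → 215
review_id=36: ✓ → 125
review_id=37: ✓ → 75
review_id=38: ✓ → 177
review_id=39: ✓ → 158
review_id=40: ✓ → 83
review_id=41: ✓ → 272
review_id=42: ✓ → 137
review_id=43: ✓ → 206
verified_sum = 206 + 252 + 214 + 194 + 215 + 125 + 75 + 177 + 158 + 83 + 272 + 137 + 206 = 2314
—
[verified_count: verified < 1 AND lang IN ('en', 'es')]
review_id=30: ✓ → 1
review_id=31: ✗
review_id=32: ✗
review_id=33: ✓ → 1
review_id=34: ✗
review_id=35: ✗
review_id=36: ✓ → 1
review_id=37: ✗
review_id=38: ✗
review_id=39: ✗
review_id=40: ✗
review_id=41: ✗
review_id=42: ✗
review_id=43: ✗
verified_count = COUNT(1, 1, 1) = 3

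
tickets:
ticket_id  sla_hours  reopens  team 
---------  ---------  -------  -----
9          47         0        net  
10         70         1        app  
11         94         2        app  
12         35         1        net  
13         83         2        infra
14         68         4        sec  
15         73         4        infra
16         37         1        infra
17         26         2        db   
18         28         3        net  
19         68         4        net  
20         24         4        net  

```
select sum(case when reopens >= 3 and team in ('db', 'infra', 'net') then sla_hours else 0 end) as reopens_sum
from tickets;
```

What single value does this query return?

193

ticket_id=9: ✗
ticket_id=10: ✗
ticket_id=11: ✗
ticket_id=12: ✗
ticket_id=13: ✗
ticket_id=14: ✗
ticket_id=15: ✓ → 73
ticket_id=16: ✗
ticket_id=17: ✗
ticket_id=18: ✓ → 28
ticket_id=19: ✓ → 68
ticket_id=20: ✓ → 24
reopens_sum = 73 + 28 + 68 + 24 = 193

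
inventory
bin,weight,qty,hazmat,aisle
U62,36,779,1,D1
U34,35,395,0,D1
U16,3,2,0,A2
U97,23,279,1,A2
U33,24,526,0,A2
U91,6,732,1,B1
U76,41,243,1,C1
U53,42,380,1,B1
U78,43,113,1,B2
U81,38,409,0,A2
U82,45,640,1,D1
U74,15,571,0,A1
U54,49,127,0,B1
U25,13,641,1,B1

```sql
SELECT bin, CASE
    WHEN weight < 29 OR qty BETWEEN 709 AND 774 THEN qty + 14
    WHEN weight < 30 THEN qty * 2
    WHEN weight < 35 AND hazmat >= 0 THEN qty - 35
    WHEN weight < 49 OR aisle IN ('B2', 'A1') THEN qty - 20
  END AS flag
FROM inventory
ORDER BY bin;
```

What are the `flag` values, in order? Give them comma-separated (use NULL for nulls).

16, 655, 540, 375, 360, NULL, 759, 585, 223, 93, 389, 620, 746, 293

bin=U16: weight < 29 OR qty BETWEEN 709 AND 774 → 16
bin=U25: weight < 29 OR qty BETWEEN 709 AND 774 → 655
bin=U33: weight < 29 OR qty BETWEEN 709 AND 774 → 540
bin=U34: weight < 49 OR aisle IN ('B2', 'A1') → 375
bin=U53: weight < 49 OR aisle IN ('B2', 'A1') → 360
bin=U54: (no match → NULL) → NULL
bin=U62: weight < 49 OR aisle IN ('B2', 'A1') → 759
bin=U74: weight < 29 OR qty BETWEEN 709 AND 774 → 585
bin=U76: weight < 49 OR aisle IN ('B2', 'A1') → 223
bin=U78: weight < 49 OR aisle IN ('B2', 'A1') → 93
bin=U81: weight < 49 OR aisle IN ('B2', 'A1') → 389
bin=U82: weight < 49 OR aisle IN ('B2', 'A1') → 620
bin=U91: weight < 29 OR qty BETWEEN 709 AND 774 → 746
bin=U97: weight < 29 OR qty BETWEEN 709 AND 774 → 293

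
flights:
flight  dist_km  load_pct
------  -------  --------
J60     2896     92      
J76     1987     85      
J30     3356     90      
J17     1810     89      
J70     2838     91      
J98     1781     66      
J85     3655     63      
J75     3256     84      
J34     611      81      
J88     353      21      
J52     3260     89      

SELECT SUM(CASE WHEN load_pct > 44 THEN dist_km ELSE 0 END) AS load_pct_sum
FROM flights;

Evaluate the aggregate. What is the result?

25450

flight=J60: ✓ → 2896
flight=J76: ✓ → 1987
flight=J30: ✓ → 3356
flight=J17: ✓ → 1810
flight=J70: ✓ → 2838
flight=J98: ✓ → 1781
flight=J85: ✓ → 3655
flight=J75: ✓ → 3256
flight=J34: ✓ → 611
flight=J88: ✗
flight=J52: ✓ → 3260
load_pct_sum = 2896 + 1987 + 3356 + 1810 + 2838 + 1781 + 3655 + 3256 + 611 + 3260 = 25450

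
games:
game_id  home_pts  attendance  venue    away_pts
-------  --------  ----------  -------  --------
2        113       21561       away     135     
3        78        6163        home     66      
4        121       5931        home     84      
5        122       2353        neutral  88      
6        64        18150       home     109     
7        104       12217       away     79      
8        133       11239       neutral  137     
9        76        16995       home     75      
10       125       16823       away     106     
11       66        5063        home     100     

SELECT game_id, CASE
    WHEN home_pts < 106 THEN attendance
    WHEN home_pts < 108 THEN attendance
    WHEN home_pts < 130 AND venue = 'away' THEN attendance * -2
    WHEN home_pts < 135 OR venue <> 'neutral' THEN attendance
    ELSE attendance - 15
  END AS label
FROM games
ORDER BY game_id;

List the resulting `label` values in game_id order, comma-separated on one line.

-43122, 6163, 5931, 2353, 18150, 12217, 11239, 16995, -33646, 5063

game_id=2: home_pts < 130 AND venue = 'away' → -43122
game_id=3: home_pts < 106 → 6163
game_id=4: home_pts < 135 OR venue <> 'neutral' → 5931
game_id=5: home_pts < 135 OR venue <> 'neutral' → 2353
game_id=6: home_pts < 106 → 18150
game_id=7: home_pts < 106 → 12217
game_id=8: home_pts < 135 OR venue <> 'neutral' → 11239
game_id=9: home_pts < 106 → 16995
game_id=10: home_pts < 130 AND venue = 'away' → -33646
game_id=11: home_pts < 106 → 5063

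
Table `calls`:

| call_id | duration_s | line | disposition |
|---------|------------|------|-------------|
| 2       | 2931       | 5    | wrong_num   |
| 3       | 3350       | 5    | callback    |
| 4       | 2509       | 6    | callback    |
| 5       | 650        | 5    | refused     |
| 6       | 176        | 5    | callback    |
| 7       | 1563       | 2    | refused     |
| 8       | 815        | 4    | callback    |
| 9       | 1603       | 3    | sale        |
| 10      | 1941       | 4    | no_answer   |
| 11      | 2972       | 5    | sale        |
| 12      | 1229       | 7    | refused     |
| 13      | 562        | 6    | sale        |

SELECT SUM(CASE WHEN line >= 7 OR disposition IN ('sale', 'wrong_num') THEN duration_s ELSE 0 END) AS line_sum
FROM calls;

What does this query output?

call_id=2: ✓ → 2931
call_id=3: ✗
call_id=4: ✗
call_id=5: ✗
call_id=6: ✗
call_id=7: ✗
call_id=8: ✗
call_id=9: ✓ → 1603
call_id=10: ✗
call_id=11: ✓ → 2972
call_id=12: ✓ → 1229
call_id=13: ✓ → 562
line_sum = 2931 + 1603 + 2972 + 1229 + 562 = 9297

9297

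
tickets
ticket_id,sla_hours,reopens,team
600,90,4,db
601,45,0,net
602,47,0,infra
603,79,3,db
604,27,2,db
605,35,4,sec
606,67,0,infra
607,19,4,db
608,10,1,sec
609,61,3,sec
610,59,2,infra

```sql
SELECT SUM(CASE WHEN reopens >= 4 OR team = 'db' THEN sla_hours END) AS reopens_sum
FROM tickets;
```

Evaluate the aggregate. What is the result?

ticket_id=600: ✓ → 90
ticket_id=601: ✗
ticket_id=602: ✗
ticket_id=603: ✓ → 79
ticket_id=604: ✓ → 27
ticket_id=605: ✓ → 35
ticket_id=606: ✗
ticket_id=607: ✓ → 19
ticket_id=608: ✗
ticket_id=609: ✗
ticket_id=610: ✗
reopens_sum = 90 + 79 + 27 + 35 + 19 = 250

250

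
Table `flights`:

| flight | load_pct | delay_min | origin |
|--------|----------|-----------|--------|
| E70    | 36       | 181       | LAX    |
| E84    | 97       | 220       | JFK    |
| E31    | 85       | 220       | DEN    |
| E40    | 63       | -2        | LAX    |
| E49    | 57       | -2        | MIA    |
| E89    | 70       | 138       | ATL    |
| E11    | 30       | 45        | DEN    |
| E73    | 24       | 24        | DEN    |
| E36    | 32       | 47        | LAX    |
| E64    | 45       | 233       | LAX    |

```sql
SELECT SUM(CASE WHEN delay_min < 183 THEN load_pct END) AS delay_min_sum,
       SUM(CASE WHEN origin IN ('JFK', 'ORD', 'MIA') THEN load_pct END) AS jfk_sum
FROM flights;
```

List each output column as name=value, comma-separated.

delay_min_sum=312, jfk_sum=154

[delay_min_sum: delay_min < 183]
flight=E70: ✓ → 36
flight=E84: ✗
flight=E31: ✗
flight=E40: ✓ → 63
flight=E49: ✓ → 57
flight=E89: ✓ → 70
flight=E11: ✓ → 30
flight=E73: ✓ → 24
flight=E36: ✓ → 32
flight=E64: ✗
delay_min_sum = 36 + 63 + 57 + 70 + 30 + 24 + 32 = 312
—
[jfk_sum: origin IN ('JFK', 'ORD', 'MIA')]
flight=E70: ✗
flight=E84: ✓ → 97
flight=E31: ✗
flight=E40: ✗
flight=E49: ✓ → 57
flight=E89: ✗
flight=E11: ✗
flight=E73: ✗
flight=E36: ✗
flight=E64: ✗
jfk_sum = 97 + 57 = 154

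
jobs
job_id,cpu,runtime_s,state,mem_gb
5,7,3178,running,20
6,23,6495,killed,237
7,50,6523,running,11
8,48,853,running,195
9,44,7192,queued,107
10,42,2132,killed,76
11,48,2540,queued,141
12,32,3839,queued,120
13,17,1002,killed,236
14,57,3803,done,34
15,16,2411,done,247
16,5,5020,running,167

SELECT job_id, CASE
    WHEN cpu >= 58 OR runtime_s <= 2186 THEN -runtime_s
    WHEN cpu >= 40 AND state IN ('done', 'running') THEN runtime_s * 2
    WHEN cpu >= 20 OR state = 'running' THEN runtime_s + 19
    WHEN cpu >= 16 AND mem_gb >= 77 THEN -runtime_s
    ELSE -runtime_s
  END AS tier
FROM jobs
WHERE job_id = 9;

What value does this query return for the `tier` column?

7211

job_id = 9: cpu=44, runtime_s=7192, state=queued, mem_gb=107.
cpu >= 58 OR runtime_s <= 2186 → false
cpu >= 40 AND state IN ('done', 'running') → false
cpu >= 20 OR state = 'running' → true → 7211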